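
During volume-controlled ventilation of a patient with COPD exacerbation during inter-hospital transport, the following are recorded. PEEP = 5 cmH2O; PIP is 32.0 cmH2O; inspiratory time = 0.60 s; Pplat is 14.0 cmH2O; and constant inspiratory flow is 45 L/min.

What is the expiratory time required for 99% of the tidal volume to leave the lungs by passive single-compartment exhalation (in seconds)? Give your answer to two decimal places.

Flow: 45 L/min ÷ 60 = 0.75 L/s.
Vt = flow × Ti = 0.75 L/s × 0.60 s × 1000 mL/L = 450.0 mL.
R = (PIP − Pplat)/V̇ = (32.0 − 14.0) / 0.75 = 18.0/0.75 = 24.0 cmH2O·s/L.
C = Vt/(Pplat − PEEP) = 450.0 / (14.0 − 5) = 450.0/9.0 = 50.0 mL/cmH2O.
τ = R × C = 24.0 × 0.05 L/cmH2O = 1.2 s.
t = −τ·ln(1 − 0.99) = −1.2·ln(0.01) = 5.526 s.

5.53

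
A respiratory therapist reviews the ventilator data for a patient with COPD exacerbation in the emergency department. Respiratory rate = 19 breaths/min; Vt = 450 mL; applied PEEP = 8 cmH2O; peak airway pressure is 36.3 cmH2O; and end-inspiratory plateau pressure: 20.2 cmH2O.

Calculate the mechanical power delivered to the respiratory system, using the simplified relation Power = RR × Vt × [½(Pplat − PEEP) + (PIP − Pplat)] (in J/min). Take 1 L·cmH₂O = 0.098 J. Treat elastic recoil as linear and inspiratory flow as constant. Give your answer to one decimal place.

18.6

Per-breath work = Vt × [½(Pplat−PEEP) + (PIP−Pplat)] = 0.450 × [0.5×12.2 + 16.1] = 0.450 × 22.2 = 9.99 L·cmH2O.
Power = 19 × 9.99 = 189.81 L·cmH2O/min.
× 0.098 J/(L·cmH2O) → 18.601 J/min.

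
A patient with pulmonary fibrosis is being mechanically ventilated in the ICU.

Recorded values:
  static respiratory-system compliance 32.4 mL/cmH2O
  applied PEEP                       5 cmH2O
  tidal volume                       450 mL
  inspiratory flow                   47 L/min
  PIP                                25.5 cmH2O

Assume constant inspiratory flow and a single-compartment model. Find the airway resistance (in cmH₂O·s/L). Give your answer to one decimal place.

8.4

Flow: 47 L/min ÷ 60 = 0.7833 L/s.
Equation of motion (constant flow): PIP = Vt/C + R·V̇ + PEEP.
R·V̇ = PIP − Vt/C − PEEP = 25.5 − 450/32.4 − 5 = 25.5 − 13.889 − 5 = 6.611 cmH2O.
R = 6.611 / 0.7833 = 8.44 cmH2O·s/L.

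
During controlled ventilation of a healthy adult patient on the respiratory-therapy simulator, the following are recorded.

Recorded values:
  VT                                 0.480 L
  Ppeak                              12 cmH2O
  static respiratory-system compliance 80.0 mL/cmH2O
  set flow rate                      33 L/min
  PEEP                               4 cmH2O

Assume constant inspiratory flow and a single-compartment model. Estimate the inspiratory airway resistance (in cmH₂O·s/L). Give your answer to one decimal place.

3.6

Flow: 33 L/min ÷ 60 = 0.55 L/s.
Equation of motion (constant flow): PIP = Vt/C + R·V̇ + PEEP.
R·V̇ = PIP − Vt/C − PEEP = 12 − 480/80.0 − 4 = 12 − 6.0 − 4 = 2.0 cmH2O.
R = 2.0 / 0.55 = 3.636 cmH2O·s/L.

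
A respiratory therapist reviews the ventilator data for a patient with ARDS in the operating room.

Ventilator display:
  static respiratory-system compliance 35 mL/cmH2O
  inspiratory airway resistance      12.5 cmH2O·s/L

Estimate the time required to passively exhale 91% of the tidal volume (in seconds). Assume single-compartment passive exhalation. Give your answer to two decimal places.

1.05

τ = R × C = 12.5 × 35 mL/cmH2O = 12.5 × 0.035 L/cmH2O = 0.4375 s.
Exhaled fraction f = 1 − e^(−t/τ) → t = −τ·ln(1 − f) = −0.4375·ln(0.09) = 1.053 s.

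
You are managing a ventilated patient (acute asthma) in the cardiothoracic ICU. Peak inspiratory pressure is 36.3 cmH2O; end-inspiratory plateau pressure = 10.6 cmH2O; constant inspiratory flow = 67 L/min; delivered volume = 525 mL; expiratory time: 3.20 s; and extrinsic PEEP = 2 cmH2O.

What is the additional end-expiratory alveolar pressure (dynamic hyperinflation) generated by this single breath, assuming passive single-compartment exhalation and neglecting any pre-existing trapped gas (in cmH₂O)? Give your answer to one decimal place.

0.9

Flow: 67 L/min ÷ 60 = 1.1167 L/s.
R = (PIP − Pplat)/V̇ = (36.3 − 10.6) / 1.1167 = 25.7/1.1167 = 23.014 cmH2O·s/L.
C = Vt/(Pplat − PEEP) = 525.0 / (10.6 − 2) = 525.0/8.6 = 61.047 mL/cmH2O.
τ = R × C = 23.014 × 0.06105 L/cmH2O = 1.405 s.
Fraction remaining = e^(−Te/τ) = e^(−3.20/1.405) = 0.1025; trapped volume = 525.0 × 0.1025 = 53.813 mL.
Additional alveolar pressure from trapping ≈ V_trapped / C = 53.813 / 61.047 = 0.8815 cmH2O.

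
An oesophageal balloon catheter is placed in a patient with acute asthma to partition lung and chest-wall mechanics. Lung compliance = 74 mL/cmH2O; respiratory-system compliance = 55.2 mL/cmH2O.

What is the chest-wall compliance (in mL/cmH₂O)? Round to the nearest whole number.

217

1/Ccw = 1/Crs − 1/CL.
1/Ccw = 1/55.2 − 1/74 = 0.004602.
Ccw = 217.3 mL/cmH2O.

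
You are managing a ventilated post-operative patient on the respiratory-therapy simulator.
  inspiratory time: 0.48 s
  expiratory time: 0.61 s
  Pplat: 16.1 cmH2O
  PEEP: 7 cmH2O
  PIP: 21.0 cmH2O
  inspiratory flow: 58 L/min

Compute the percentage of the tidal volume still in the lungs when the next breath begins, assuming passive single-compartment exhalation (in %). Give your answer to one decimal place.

Flow: 58 L/min ÷ 60 = 0.9667 L/s.
Vt = flow × Ti = 0.9667 L/s × 0.48 s × 1000 mL/L = 464.02 mL.
R = (PIP − Pplat)/V̇ = (21.0 − 16.1) / 0.9667 = 4.9/0.9667 = 5.069 cmH2O·s/L.
C = Vt/(Pplat − PEEP) = 464.02 / (16.1 − 7) = 464.02/9.1 = 50.991 mL/cmH2O.
τ = R × C = 5.069 × 0.05099 L/cmH2O = 0.2585 s.
Fraction remaining at end-expiration = e^(−Te/τ) = e^(−0.61/0.2585) = 0.09444 → 9.444%.

9.4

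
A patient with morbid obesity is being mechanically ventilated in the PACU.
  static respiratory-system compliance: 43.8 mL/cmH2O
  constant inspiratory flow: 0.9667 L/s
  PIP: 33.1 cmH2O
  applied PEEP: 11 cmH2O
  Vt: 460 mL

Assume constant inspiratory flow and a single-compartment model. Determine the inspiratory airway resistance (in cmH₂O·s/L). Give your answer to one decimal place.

12.0

Equation of motion (constant flow): PIP = Vt/C + R·V̇ + PEEP.
R·V̇ = PIP − Vt/C − PEEP = 33.1 − 460/43.8 − 11 = 33.1 − 10.502 − 11 = 11.598 cmH2O.
R = 11.598 / 0.9667 = 11.998 cmH2O·s/L.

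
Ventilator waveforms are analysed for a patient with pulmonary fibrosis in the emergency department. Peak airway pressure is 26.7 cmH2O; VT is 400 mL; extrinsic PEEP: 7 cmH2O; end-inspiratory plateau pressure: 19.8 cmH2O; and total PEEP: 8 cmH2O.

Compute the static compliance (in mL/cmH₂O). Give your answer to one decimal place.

End-expiratory occlusion gives total PEEP = 8 cmH2O (intrinsic PEEP = 8 − 7 = 1). Use total PEEP for the elastic gradient.
Cstat = Vt / (Pplat − PEEPtotal) = 400 / (19.8 − 8) = 400 / 11.8 = 33.898 mL/cmH2O.

33.9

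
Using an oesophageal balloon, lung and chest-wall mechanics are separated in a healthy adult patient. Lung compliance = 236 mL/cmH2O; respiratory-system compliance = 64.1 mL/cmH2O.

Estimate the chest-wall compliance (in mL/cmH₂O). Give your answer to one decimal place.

1/Ccw = 1/Crs − 1/CL.
1/Ccw = 1/64.1 − 1/236 = 0.01136.
Ccw = 88.028 mL/cmH2O.

88.0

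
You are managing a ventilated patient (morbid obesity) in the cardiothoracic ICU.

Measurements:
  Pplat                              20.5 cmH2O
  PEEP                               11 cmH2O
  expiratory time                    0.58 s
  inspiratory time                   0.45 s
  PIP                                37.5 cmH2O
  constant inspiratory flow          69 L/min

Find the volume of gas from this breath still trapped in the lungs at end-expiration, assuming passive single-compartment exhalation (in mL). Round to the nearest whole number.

Flow: 69 L/min ÷ 60 = 1.15 L/s.
Vt = flow × Ti = 1.15 L/s × 0.45 s × 1000 mL/L = 517.5 mL.
R = (PIP − Pplat)/V̇ = (37.5 − 20.5) / 1.15 = 17.0/1.15 = 14.783 cmH2O·s/L.
C = Vt/(Pplat − PEEP) = 517.5 / (20.5 − 11) = 517.5/9.5 = 54.474 mL/cmH2O.
τ = R × C = 14.783 × 0.05447 L/cmH2O = 0.8052 s.
Fraction remaining = e^(−Te/τ) = e^(−0.58/0.8052) = 0.4866.
Trapped volume = 517.5 × 0.4866 = 251.82 mL.

252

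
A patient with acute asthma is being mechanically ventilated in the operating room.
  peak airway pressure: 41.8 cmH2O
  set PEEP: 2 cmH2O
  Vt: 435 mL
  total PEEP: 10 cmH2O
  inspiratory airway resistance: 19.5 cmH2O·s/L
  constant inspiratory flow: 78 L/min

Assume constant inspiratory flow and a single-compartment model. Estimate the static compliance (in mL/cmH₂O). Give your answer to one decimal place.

Flow: 78 L/min ÷ 60 = 1.3 L/s.
Total PEEP = 10 cmH2O (set 2 + intrinsic 8); this is the baseline alveolar pressure.
Equation of motion (constant flow): PIP = Vt/C + R·V̇ + PEEP.
Vt/C = PIP − R·V̇ − PEEP = 41.8 − 19.5×1.3 − 10 = 41.8 − 25.35 − 10 = 6.45 cmH2O.
C = Vt / 6.45 = 435 / 6.45 = 67.442 mL/cmH2O.

67.4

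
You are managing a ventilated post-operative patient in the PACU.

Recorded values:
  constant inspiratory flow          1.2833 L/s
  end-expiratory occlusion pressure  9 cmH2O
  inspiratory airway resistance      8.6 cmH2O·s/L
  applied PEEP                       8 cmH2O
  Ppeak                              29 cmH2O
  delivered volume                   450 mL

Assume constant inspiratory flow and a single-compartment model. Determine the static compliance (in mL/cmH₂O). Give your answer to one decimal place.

50.2

Total PEEP = 9 cmH2O (set 8 + intrinsic 1); this is the baseline alveolar pressure.
Equation of motion (constant flow): PIP = Vt/C + R·V̇ + PEEP.
Vt/C = PIP − R·V̇ − PEEP = 29 − 8.6×1.2833 − 9 = 29 − 11.036 − 9 = 8.964 cmH2O.
C = Vt / 8.964 = 450 / 8.964 = 50.201 mL/cmH2O.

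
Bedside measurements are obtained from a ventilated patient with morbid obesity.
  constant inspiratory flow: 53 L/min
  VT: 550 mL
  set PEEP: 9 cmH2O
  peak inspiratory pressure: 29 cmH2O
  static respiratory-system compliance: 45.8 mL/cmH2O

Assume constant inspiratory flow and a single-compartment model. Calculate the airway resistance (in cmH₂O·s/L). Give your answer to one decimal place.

9.0

Flow: 53 L/min ÷ 60 = 0.8833 L/s.
Equation of motion (constant flow): PIP = Vt/C + R·V̇ + PEEP.
R·V̇ = PIP − Vt/C − PEEP = 29 − 550/45.8 − 9 = 29 − 12.009 − 9 = 7.991 cmH2O.
R = 7.991 / 0.8833 = 9.047 cmH2O·s/L.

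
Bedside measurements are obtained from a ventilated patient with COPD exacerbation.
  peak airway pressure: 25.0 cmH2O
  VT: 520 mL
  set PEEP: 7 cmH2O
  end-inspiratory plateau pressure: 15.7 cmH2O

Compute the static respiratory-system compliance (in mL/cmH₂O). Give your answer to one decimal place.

Cstat = Vt / (Pplat − PEEP) = 520 / (15.7 − 7) = 520 / 8.7 = 59.77 mL/cmH2O.

59.8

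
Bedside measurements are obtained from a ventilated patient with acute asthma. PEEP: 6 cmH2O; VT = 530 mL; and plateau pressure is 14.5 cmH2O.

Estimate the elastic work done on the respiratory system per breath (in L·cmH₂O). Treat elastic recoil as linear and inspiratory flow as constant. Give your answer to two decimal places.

2.25

Elastic work ≈ ½ × (Pplat − PEEP) × Vt = 0.5 × (14.5 − 6) × 0.530 L = 0.5 × 8.5 × 0.530 = 2.253 L·cmH2O.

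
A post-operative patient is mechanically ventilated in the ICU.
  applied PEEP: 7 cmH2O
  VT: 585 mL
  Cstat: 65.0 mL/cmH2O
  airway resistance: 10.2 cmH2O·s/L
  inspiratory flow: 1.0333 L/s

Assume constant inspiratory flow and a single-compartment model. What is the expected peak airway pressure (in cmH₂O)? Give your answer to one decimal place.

Equation of motion (constant flow): PIP = Vt/C + R·V̇ + PEEP.
PIP = 585/65.0 + 10.2×1.0333 + 7 = 9.0 + 10.54 + 7 = 26.54 cmH2O.

26.5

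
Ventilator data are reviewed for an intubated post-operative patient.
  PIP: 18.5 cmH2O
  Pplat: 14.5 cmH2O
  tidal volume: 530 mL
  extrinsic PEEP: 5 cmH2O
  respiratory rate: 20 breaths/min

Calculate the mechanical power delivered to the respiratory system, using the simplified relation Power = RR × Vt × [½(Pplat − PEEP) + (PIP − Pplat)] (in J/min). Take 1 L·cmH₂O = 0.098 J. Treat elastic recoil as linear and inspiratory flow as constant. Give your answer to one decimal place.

9.1

Per-breath work = Vt × [½(Pplat−PEEP) + (PIP−Pplat)] = 0.530 × [0.5×9.5 + 4.0] = 0.530 × 8.75 = 4.638 L·cmH2O.
Power = 20 × 4.638 = 92.76 L·cmH2O/min.
× 0.098 J/(L·cmH2O) → 9.09 J/min.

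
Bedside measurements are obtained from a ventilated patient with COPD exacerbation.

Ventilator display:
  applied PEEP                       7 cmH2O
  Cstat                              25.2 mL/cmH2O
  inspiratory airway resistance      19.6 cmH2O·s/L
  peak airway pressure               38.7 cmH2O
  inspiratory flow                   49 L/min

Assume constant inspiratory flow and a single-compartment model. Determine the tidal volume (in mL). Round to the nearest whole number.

395

Flow: 49 L/min ÷ 60 = 0.8167 L/s.
Equation of motion (constant flow): PIP = Vt/C + R·V̇ + PEEP.
Vt/C = PIP − R·V̇ − PEEP = 38.7 − 16.007 − 7 = 15.693 cmH2O.
Vt = C × 15.693 = 25.2 × 15.693 = 395.46 mL.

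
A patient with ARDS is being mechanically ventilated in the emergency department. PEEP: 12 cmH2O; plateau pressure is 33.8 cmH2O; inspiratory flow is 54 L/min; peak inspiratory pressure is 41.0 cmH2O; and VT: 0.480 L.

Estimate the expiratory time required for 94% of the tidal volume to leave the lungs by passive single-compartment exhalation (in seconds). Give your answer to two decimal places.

0.50

Flow: 54 L/min ÷ 60 = 0.9 L/s.
R = (PIP − Pplat)/V̇ = (41.0 − 33.8) / 0.9 = 7.2/0.9 = 8.0 cmH2O·s/L.
C = Vt/(Pplat − PEEP) = 480.0 / (33.8 − 12) = 480.0/21.8 = 22.018 mL/cmH2O.
τ = R × C = 8.0 × 0.02202 L/cmH2O = 0.1762 s.
t = −τ·ln(1 − 0.94) = −0.1762·ln(0.06) = 0.4957 s.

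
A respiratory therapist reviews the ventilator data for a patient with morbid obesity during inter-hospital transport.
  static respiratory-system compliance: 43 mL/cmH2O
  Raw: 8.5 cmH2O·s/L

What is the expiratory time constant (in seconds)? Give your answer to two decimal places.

0.37

τ = R × C = 8.5 × 43 mL/cmH2O = 8.5 × 0.043 L/cmH2O = 0.3655 s.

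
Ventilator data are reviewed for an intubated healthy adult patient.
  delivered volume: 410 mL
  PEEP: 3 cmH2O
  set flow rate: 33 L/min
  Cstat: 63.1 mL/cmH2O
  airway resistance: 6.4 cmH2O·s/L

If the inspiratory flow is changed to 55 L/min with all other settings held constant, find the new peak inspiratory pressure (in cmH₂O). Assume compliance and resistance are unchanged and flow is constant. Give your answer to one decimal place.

15.4

Flow: 33 L/min ÷ 60 = 0.55 L/s.
New flow: 55 L/min ÷ 60 = 0.9167 L/s.
PIP = Vt/C + R·V̇ + PEEP (constant-flow equation of motion).
Only the resistive term changes: ΔPIP = R × ΔV̇ = 6.4 × (0.9167 − 0.55) = 6.4 × 0.3667 = 2.347 cmH2O.
Original PIP = 410/63.1 + 6.4×0.55 + 3 = 13.018 cmH2O; new PIP = 13.018 + (2.347) = 15.365 cmH2O.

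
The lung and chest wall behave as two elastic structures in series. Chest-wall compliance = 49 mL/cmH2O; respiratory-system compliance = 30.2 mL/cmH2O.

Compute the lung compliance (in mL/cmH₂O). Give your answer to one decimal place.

78.7

1/CL = 1/Crs − 1/Ccw.
1/CL = 1/30.2 − 1/49 = 0.0127.
CL = 78.74 mL/cmH2O.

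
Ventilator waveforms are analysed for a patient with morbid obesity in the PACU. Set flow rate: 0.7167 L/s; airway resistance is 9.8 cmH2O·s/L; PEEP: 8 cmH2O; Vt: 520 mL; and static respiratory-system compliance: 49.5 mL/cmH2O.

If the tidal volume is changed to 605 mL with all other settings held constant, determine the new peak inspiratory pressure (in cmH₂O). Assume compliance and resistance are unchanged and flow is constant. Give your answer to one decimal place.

27.2

PIP = Vt/C + R·V̇ + PEEP (constant-flow equation of motion).
Only the elastic term changes: ΔPIP = ΔVt / C = (605 − 520) / 49.5 = 1.717 cmH2O.
Original PIP = 520/49.5 + 9.8×0.7167 + 8 = 25.529 cmH2O; new PIP = 25.529 + (1.717) = 27.246 cmH2O.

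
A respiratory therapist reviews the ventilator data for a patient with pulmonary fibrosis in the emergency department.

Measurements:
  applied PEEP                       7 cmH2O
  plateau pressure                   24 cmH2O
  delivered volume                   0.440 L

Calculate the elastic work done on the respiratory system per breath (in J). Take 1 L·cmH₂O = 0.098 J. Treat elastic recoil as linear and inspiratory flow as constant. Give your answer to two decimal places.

Elastic work ≈ ½ × (Pplat − PEEP) × Vt = 0.5 × (24 − 7) × 0.440 L = 0.5 × 17.0 × 0.440 = 3.74 L·cmH2O.
× 0.098 J/(L·cmH2O) → 0.3665 J.

0.37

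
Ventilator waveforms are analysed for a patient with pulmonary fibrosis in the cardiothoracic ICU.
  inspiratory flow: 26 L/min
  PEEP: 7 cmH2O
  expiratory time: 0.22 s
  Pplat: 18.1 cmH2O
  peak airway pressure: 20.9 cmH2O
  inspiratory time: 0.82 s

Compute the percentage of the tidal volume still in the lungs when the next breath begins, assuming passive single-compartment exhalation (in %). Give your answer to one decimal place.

34.5

Flow: 26 L/min ÷ 60 = 0.4333 L/s.
Vt = flow × Ti = 0.4333 L/s × 0.82 s × 1000 mL/L = 355.31 mL.
R = (PIP − Pplat)/V̇ = (20.9 − 18.1) / 0.4333 = 2.8/0.4333 = 6.462 cmH2O·s/L.
C = Vt/(Pplat − PEEP) = 355.31 / (18.1 − 7) = 355.31/11.1 = 32.01 mL/cmH2O.
τ = R × C = 6.462 × 0.03201 L/cmH2O = 0.2068 s.
Fraction remaining at end-expiration = e^(−Te/τ) = e^(−0.22/0.2068) = 0.3451 → 34.51%.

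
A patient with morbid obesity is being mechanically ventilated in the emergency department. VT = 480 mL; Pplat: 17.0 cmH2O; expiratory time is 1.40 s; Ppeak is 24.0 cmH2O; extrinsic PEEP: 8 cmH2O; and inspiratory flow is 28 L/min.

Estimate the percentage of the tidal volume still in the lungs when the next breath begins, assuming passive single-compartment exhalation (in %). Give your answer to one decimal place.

17.4

Flow: 28 L/min ÷ 60 = 0.4667 L/s.
R = (PIP − Pplat)/V̇ = (24.0 − 17.0) / 0.4667 = 7.0/0.4667 = 14.999 cmH2O·s/L.
C = Vt/(Pplat − PEEP) = 480.0 / (17.0 − 8) = 480.0/9.0 = 53.333 mL/cmH2O.
τ = R × C = 14.999 × 0.05333 L/cmH2O = 0.7999 s.
Fraction remaining at end-expiration = e^(−Te/τ) = e^(−1.40/0.7999) = 0.1737 → 17.37%.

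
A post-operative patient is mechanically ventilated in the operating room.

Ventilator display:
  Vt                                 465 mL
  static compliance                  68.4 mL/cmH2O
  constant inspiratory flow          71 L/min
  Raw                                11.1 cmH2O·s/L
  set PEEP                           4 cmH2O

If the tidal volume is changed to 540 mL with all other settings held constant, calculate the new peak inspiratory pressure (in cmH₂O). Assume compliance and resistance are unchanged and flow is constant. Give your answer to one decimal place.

Flow: 71 L/min ÷ 60 = 1.1833 L/s.
PIP = Vt/C + R·V̇ + PEEP (constant-flow equation of motion).
Only the elastic term changes: ΔPIP = ΔVt / C = (540 − 465) / 68.4 = 1.096 cmH2O.
Original PIP = 465/68.4 + 11.1×1.1833 + 4 = 23.933 cmH2O; new PIP = 23.933 + (1.096) = 25.029 cmH2O.

25.0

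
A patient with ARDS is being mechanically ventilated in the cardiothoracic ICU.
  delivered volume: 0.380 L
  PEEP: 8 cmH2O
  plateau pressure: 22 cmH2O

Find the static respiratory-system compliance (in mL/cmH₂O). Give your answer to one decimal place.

Cstat = Vt / (Pplat − PEEP) = 380 / (22 − 8) = 380 / 14.0 = 27.143 mL/cmH2O.

27.1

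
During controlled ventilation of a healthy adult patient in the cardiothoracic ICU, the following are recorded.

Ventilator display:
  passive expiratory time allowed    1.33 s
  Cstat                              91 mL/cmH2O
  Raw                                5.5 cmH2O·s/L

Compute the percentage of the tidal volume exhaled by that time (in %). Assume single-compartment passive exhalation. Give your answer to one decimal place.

τ = R × C = 5.5 × 91 mL/cmH2O = 5.5 × 0.091 L/cmH2O = 0.5005 s.
Passive exhalation: V(t)/V₀ = e^(−t/τ) = e^(−1.33/0.5005) = 0.07013.
Fraction exhaled = 1 − 0.07013 = 0.9299 → 92.99%.

93.0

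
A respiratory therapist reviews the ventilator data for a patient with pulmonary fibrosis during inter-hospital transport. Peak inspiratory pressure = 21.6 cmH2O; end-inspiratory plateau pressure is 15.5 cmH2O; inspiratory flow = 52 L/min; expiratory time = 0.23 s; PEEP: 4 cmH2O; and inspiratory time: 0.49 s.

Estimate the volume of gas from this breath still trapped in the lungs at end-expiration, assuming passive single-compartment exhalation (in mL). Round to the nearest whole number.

Flow: 52 L/min ÷ 60 = 0.8667 L/s.
Vt = flow × Ti = 0.8667 L/s × 0.49 s × 1000 mL/L = 424.68 mL.
R = (PIP − Pplat)/V̇ = (21.6 − 15.5) / 0.8667 = 6.1/0.8667 = 7.038 cmH2O·s/L.
C = Vt/(Pplat − PEEP) = 424.68 / (15.5 − 4) = 424.68/11.5 = 36.929 mL/cmH2O.
τ = R × C = 7.038 × 0.03693 L/cmH2O = 0.2599 s.
Fraction remaining = e^(−Te/τ) = e^(−0.23/0.2599) = 0.4127.
Trapped volume = 424.68 × 0.4127 = 175.27 mL.

175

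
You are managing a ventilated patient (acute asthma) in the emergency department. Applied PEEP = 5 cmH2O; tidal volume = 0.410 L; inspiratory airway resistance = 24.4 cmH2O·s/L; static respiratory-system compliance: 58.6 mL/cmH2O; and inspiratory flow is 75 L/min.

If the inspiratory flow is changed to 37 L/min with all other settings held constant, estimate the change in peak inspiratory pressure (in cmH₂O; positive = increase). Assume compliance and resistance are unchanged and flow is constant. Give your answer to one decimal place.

-15.5

Flow: 75 L/min ÷ 60 = 1.25 L/s.
New flow: 37 L/min ÷ 60 = 0.6167 L/s.
PIP = Vt/C + R·V̇ + PEEP (constant-flow equation of motion).
Only the resistive term changes: ΔPIP = R × ΔV̇ = 24.4 × (0.6167 − 1.25) = 24.4 × -0.6333 = -15.453 cmH2O.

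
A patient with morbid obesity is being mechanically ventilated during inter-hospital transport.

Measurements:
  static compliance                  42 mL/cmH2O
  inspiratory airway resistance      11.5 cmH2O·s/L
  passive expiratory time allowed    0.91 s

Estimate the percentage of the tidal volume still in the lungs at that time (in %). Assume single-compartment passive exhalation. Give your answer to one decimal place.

τ = R × C = 11.5 × 42 mL/cmH2O = 11.5 × 0.042 L/cmH2O = 0.483 s.
Passive exhalation: V(t)/V₀ = e^(−t/τ) = e^(−0.91/0.483) = 0.152.
Fraction remaining = 0.152 → 15.2%.

15.2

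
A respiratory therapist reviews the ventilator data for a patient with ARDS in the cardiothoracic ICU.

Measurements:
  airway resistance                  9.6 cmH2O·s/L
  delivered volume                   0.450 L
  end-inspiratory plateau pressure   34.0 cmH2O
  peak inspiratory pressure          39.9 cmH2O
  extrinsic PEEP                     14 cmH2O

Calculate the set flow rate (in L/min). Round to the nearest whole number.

flow = (PIP − Pplat) / Raw = (39.9 − 34.0) / 9.6 = 0.6146 L/s × 60 = 36.876 L/min.

37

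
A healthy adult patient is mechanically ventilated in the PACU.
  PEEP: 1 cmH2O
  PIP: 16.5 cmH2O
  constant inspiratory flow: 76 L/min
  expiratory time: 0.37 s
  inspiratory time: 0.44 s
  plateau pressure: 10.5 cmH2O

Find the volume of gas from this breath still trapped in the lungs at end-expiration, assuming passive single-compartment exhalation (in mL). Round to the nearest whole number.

Flow: 76 L/min ÷ 60 = 1.2667 L/s.
Vt = flow × Ti = 1.2667 L/s × 0.44 s × 1000 mL/L = 557.35 mL.
R = (PIP − Pplat)/V̇ = (16.5 − 10.5) / 1.2667 = 6.0/1.2667 = 4.737 cmH2O·s/L.
C = Vt/(Pplat − PEEP) = 557.35 / (10.5 − 1) = 557.35/9.5 = 58.668 mL/cmH2O.
τ = R × C = 4.737 × 0.05867 L/cmH2O = 0.2779 s.
Fraction remaining = e^(−Te/τ) = e^(−0.37/0.2779) = 0.2641.
Trapped volume = 557.35 × 0.2641 = 147.2 mL.

147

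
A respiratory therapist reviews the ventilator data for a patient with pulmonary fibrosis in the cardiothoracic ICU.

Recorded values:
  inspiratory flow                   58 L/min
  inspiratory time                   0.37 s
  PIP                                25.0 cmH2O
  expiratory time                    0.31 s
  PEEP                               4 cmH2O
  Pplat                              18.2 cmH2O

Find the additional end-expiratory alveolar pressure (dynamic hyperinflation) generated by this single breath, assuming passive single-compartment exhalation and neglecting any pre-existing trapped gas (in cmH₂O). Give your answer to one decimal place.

2.5

Flow: 58 L/min ÷ 60 = 0.9667 L/s.
Vt = flow × Ti = 0.9667 L/s × 0.37 s × 1000 mL/L = 357.68 mL.
R = (PIP − Pplat)/V̇ = (25.0 − 18.2) / 0.9667 = 6.8/0.9667 = 7.034 cmH2O·s/L.
C = Vt/(Pplat − PEEP) = 357.68 / (18.2 − 4) = 357.68/14.2 = 25.189 mL/cmH2O.
τ = R × C = 7.034 × 0.02519 L/cmH2O = 0.1772 s.
Fraction remaining = e^(−Te/τ) = e^(−0.31/0.1772) = 0.1739; trapped volume = 357.68 × 0.1739 = 62.201 mL.
Additional alveolar pressure from trapping ≈ V_trapped / C = 62.201 / 25.189 = 2.469 cmH2O.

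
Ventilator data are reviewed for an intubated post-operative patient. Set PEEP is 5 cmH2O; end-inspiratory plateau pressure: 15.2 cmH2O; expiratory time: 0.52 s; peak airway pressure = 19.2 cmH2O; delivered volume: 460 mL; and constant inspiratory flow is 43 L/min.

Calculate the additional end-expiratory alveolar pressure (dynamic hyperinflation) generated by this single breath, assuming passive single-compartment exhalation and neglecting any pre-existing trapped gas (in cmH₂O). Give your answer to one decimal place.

1.3

Flow: 43 L/min ÷ 60 = 0.7167 L/s.
R = (PIP − Pplat)/V̇ = (19.2 − 15.2) / 0.7167 = 4.0/0.7167 = 5.581 cmH2O·s/L.
C = Vt/(Pplat − PEEP) = 460.0 / (15.2 − 5) = 460.0/10.2 = 45.098 mL/cmH2O.
τ = R × C = 5.581 × 0.0451 L/cmH2O = 0.2517 s.
Fraction remaining = e^(−Te/τ) = e^(−0.52/0.2517) = 0.1267; trapped volume = 460.0 × 0.1267 = 58.282 mL.
Additional alveolar pressure from trapping ≈ V_trapped / C = 58.282 / 45.098 = 1.292 cmH2O.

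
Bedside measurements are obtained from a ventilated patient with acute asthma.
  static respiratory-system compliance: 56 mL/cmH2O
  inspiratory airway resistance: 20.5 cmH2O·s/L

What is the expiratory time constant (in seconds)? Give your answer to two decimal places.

1.15

τ = R × C = 20.5 × 56 mL/cmH2O = 20.5 × 0.056 L/cmH2O = 1.148 s.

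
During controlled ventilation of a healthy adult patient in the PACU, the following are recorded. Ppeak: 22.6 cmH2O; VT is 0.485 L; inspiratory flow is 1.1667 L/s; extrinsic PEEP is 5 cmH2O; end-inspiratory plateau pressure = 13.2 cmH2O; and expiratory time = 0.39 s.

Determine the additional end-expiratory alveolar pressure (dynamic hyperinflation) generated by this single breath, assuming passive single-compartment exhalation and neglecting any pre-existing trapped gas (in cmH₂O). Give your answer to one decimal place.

3.6

R = (PIP − Pplat)/V̇ = (22.6 − 13.2) / 1.1667 = 9.4/1.1667 = 8.057 cmH2O·s/L.
C = Vt/(Pplat − PEEP) = 485.0 / (13.2 − 5) = 485.0/8.2 = 59.146 mL/cmH2O.
τ = R × C = 8.057 × 0.05915 L/cmH2O = 0.4766 s.
Fraction remaining = e^(−Te/τ) = e^(−0.39/0.4766) = 0.4412; trapped volume = 485.0 × 0.4412 = 213.98 mL.
Additional alveolar pressure from trapping ≈ V_trapped / C = 213.98 / 59.146 = 3.618 cmH2O.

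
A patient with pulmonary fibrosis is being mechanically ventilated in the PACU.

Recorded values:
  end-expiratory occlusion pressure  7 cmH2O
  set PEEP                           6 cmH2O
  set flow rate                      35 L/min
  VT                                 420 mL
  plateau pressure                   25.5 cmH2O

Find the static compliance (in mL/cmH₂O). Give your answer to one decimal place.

End-expiratory occlusion gives total PEEP = 7 cmH2O (intrinsic PEEP = 7 − 6 = 1). Use total PEEP for the elastic gradient.
Cstat = Vt / (Pplat − PEEPtotal) = 420 / (25.5 − 7) = 420 / 18.5 = 22.703 mL/cmH2O.

22.7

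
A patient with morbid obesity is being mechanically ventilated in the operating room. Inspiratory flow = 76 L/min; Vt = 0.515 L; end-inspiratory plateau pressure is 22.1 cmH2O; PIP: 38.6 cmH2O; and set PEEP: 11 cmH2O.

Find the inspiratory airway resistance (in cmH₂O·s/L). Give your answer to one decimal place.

13.0

Flow: 76 L/min ÷ 60 = 1.2667 L/s.
Raw = (PIP − Pplat) / flow = (38.6 − 22.1) / 1.2667 = 16.5 / 1.2667 = 13.026 cmH2O·s/L.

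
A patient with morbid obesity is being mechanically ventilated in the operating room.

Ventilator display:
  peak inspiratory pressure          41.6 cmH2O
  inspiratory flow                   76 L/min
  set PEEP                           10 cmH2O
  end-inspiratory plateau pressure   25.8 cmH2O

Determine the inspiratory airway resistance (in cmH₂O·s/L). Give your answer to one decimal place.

12.5

Flow: 76 L/min ÷ 60 = 1.2667 L/s.
Raw = (PIP − Pplat) / flow = (41.6 − 25.8) / 1.2667 = 15.8 / 1.2667 = 12.473 cmH2O·s/L.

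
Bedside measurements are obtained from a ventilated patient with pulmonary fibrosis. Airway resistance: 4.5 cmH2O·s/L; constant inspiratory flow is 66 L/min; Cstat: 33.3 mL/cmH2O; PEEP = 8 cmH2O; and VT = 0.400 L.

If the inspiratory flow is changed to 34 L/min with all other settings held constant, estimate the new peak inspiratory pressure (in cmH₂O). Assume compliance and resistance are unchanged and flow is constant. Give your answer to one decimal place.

Flow: 66 L/min ÷ 60 = 1.1 L/s.
New flow: 34 L/min ÷ 60 = 0.5667 L/s.
PIP = Vt/C + R·V̇ + PEEP (constant-flow equation of motion).
Only the resistive term changes: ΔPIP = R × ΔV̇ = 4.5 × (0.5667 − 1.1) = 4.5 × -0.5333 = -2.4 cmH2O.
Original PIP = 400/33.3 + 4.5×1.1 + 8 = 24.962 cmH2O; new PIP = 24.962 + (-2.4) = 22.562 cmH2O.

22.6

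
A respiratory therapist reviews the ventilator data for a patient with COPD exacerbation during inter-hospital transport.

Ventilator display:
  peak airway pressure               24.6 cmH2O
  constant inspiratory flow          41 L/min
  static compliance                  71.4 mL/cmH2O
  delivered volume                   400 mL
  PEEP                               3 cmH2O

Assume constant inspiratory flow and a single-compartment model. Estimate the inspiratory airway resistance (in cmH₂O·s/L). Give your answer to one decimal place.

Flow: 41 L/min ÷ 60 = 0.6833 L/s.
Equation of motion (constant flow): PIP = Vt/C + R·V̇ + PEEP.
R·V̇ = PIP − Vt/C − PEEP = 24.6 − 400/71.4 − 3 = 24.6 − 5.602 − 3 = 15.998 cmH2O.
R = 15.998 / 0.6833 = 23.413 cmH2O·s/L.

23.4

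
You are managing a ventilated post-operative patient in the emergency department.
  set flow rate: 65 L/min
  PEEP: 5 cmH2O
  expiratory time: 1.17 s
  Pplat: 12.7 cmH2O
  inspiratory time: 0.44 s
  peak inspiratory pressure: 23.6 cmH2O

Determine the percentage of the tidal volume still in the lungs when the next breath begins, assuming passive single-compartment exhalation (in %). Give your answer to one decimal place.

Flow: 65 L/min ÷ 60 = 1.0833 L/s.
Vt = flow × Ti = 1.0833 L/s × 0.44 s × 1000 mL/L = 476.65 mL.
R = (PIP − Pplat)/V̇ = (23.6 − 12.7) / 1.0833 = 10.9/1.0833 = 10.062 cmH2O·s/L.
C = Vt/(Pplat − PEEP) = 476.65 / (12.7 − 5) = 476.65/7.7 = 61.903 mL/cmH2O.
τ = R × C = 10.062 × 0.0619 L/cmH2O = 0.6228 s.
Fraction remaining at end-expiration = e^(−Te/τ) = e^(−1.17/0.6228) = 0.1528 → 15.28%.

15.3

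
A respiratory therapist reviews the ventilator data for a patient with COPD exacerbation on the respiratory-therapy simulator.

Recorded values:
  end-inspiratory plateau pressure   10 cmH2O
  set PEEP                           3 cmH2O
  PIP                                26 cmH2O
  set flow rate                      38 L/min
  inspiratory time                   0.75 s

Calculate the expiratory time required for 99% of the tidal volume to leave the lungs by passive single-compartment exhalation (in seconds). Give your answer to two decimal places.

Flow: 38 L/min ÷ 60 = 0.6333 L/s.
Vt = flow × Ti = 0.6333 L/s × 0.75 s × 1000 mL/L = 474.98 mL.
R = (PIP − Pplat)/V̇ = (26 − 10) / 0.6333 = 16.0/0.6333 = 25.264 cmH2O·s/L.
C = Vt/(Pplat − PEEP) = 474.98 / (10 − 3) = 474.98/7.0 = 67.854 mL/cmH2O.
τ = R × C = 25.264 × 0.06785 L/cmH2O = 1.714 s.
t = −τ·ln(1 − 0.99) = −1.714·ln(0.01) = 7.893 s.

7.89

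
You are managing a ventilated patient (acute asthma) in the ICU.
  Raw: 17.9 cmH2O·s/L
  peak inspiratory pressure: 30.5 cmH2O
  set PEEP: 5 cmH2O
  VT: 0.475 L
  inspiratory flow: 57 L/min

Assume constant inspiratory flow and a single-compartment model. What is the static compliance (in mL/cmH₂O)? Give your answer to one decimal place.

55.9

Flow: 57 L/min ÷ 60 = 0.95 L/s.
Equation of motion (constant flow): PIP = Vt/C + R·V̇ + PEEP.
Vt/C = PIP − R·V̇ − PEEP = 30.5 − 17.9×0.95 − 5 = 30.5 − 17.005 − 5 = 8.495 cmH2O.
C = Vt / 8.495 = 475 / 8.495 = 55.915 mL/cmH2O.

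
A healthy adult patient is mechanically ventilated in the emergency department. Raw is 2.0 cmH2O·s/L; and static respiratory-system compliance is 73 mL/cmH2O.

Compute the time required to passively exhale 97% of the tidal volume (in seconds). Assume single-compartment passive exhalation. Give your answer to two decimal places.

0.51

τ = R × C = 2.0 × 73 mL/cmH2O = 2.0 × 0.073 L/cmH2O = 0.146 s.
Exhaled fraction f = 1 − e^(−t/τ) → t = −τ·ln(1 − f) = −0.146·ln(0.03) = 0.512 s.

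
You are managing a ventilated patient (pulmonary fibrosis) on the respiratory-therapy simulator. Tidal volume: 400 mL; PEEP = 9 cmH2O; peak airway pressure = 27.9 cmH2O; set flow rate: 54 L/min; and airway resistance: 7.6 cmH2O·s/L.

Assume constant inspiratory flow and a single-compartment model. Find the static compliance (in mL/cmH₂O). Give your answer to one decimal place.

33.2

Flow: 54 L/min ÷ 60 = 0.9 L/s.
Equation of motion (constant flow): PIP = Vt/C + R·V̇ + PEEP.
Vt/C = PIP − R·V̇ − PEEP = 27.9 − 7.6×0.9 − 9 = 27.9 − 6.84 − 9 = 12.06 cmH2O.
C = Vt / 12.06 = 400 / 12.06 = 33.167 mL/cmH2O.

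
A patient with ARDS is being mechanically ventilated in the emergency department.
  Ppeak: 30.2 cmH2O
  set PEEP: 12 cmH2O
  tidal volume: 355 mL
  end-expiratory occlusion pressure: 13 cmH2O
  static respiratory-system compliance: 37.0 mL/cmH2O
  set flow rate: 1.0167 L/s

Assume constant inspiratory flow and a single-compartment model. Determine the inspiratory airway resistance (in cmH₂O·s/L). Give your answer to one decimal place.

Total PEEP = 13 cmH2O (set 12 + intrinsic 1); this is the baseline alveolar pressure.
Equation of motion (constant flow): PIP = Vt/C + R·V̇ + PEEP.
R·V̇ = PIP − Vt/C − PEEP = 30.2 − 355/37.0 − 13 = 30.2 − 9.595 − 13 = 7.605 cmH2O.
R = 7.605 / 1.0167 = 7.48 cmH2O·s/L.

7.5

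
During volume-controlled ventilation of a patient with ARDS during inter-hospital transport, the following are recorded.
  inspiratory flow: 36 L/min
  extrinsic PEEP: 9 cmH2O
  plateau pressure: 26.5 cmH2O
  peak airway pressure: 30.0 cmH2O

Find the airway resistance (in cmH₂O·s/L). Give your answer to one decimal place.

5.8

Flow: 36 L/min ÷ 60 = 0.6 L/s.
Raw = (PIP − Pplat) / flow = (30.0 − 26.5) / 0.6 = 3.5 / 0.6 = 5.833 cmH2O·s/L.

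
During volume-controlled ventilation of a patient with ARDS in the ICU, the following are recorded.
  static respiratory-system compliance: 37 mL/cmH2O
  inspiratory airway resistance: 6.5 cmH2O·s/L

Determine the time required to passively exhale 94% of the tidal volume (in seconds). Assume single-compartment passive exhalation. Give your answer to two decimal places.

0.68

τ = R × C = 6.5 × 37 mL/cmH2O = 6.5 × 0.037 L/cmH2O = 0.2405 s.
Exhaled fraction f = 1 − e^(−t/τ) → t = −τ·ln(1 − f) = −0.2405·ln(0.06) = 0.6766 s.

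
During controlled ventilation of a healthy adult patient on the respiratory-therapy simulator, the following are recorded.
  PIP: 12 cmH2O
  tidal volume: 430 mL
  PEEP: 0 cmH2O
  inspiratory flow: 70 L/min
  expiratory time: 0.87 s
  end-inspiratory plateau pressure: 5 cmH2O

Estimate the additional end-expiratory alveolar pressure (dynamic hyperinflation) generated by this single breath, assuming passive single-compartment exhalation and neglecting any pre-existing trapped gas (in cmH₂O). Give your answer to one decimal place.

Flow: 70 L/min ÷ 60 = 1.1667 L/s.
R = (PIP − Pplat)/V̇ = (12 − 5) / 1.1667 = 7.0/1.1667 = 6.0 cmH2O·s/L.
C = Vt/(Pplat − PEEP) = 430.0 / (5 − 0) = 430.0/5.0 = 86.0 mL/cmH2O.
τ = R × C = 6.0 × 0.086 L/cmH2O = 0.516 s.
Fraction remaining = e^(−Te/τ) = e^(−0.87/0.516) = 0.1853; trapped volume = 430.0 × 0.1853 = 79.679 mL.
Additional alveolar pressure from trapping ≈ V_trapped / C = 79.679 / 86.0 = 0.9265 cmH2O.

0.9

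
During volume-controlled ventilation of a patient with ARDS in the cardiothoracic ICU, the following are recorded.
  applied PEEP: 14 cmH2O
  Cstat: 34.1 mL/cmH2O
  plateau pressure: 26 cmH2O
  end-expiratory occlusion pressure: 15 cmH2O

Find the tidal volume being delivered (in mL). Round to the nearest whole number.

375

End-expiratory occlusion gives total PEEP = 15 cmH2O (intrinsic PEEP = 15 − 14 = 1). Use total PEEP for the elastic gradient.
Vt = Cstat × (Pplat − PEEPtotal) = 34.1 × (26 − 15) = 34.1 × 11.0 = 375.1 mL.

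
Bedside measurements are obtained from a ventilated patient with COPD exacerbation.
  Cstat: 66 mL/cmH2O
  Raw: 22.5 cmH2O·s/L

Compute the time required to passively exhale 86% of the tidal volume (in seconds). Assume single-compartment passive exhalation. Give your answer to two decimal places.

2.92

τ = R × C = 22.5 × 66 mL/cmH2O = 22.5 × 0.066 L/cmH2O = 1.485 s.
Exhaled fraction f = 1 − e^(−t/τ) → t = −τ·ln(1 − f) = −1.485·ln(0.14) = 2.92 s.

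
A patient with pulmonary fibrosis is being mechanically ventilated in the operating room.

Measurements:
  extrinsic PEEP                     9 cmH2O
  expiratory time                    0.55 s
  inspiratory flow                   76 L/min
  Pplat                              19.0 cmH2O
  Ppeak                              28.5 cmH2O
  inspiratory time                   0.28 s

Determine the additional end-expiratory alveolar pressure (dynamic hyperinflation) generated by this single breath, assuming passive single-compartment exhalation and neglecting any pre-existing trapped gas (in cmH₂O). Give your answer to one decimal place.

Flow: 76 L/min ÷ 60 = 1.2667 L/s.
Vt = flow × Ti = 1.2667 L/s × 0.28 s × 1000 mL/L = 354.68 mL.
R = (PIP − Pplat)/V̇ = (28.5 − 19.0) / 1.2667 = 9.5/1.2667 = 7.5 cmH2O·s/L.
C = Vt/(Pplat − PEEP) = 354.68 / (19.0 − 9) = 354.68/10.0 = 35.468 mL/cmH2O.
τ = R × C = 7.5 × 0.03547 L/cmH2O = 0.266 s.
Fraction remaining = e^(−Te/τ) = e^(−0.55/0.266) = 0.1265; trapped volume = 354.68 × 0.1265 = 44.867 mL.
Additional alveolar pressure from trapping ≈ V_trapped / C = 44.867 / 35.468 = 1.265 cmH2O.

1.3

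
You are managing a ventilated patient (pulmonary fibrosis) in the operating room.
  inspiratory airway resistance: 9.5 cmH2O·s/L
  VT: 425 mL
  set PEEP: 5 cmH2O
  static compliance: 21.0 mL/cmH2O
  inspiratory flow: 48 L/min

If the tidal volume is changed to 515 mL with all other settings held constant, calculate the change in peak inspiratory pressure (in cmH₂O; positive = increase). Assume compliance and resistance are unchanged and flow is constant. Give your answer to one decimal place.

PIP = Vt/C + R·V̇ + PEEP (constant-flow equation of motion).
Only the elastic term changes: ΔPIP = ΔVt / C = (515 − 425) / 21.0 = 4.286 cmH2O.

4.3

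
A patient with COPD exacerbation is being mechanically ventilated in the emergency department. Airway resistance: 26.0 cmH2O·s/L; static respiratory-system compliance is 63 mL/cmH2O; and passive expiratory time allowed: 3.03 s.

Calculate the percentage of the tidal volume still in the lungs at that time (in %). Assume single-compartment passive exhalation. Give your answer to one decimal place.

τ = R × C = 26.0 × 63 mL/cmH2O = 26.0 × 0.063 L/cmH2O = 1.638 s.
Passive exhalation: V(t)/V₀ = e^(−t/τ) = e^(−3.03/1.638) = 0.1573.
Fraction remaining = 0.1573 → 15.73%.

15.7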